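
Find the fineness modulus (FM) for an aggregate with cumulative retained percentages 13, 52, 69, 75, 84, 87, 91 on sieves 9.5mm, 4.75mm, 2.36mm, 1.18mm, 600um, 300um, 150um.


FM = sum(cumulative % retained) / 100
= 471 / 100
= 4.71

4.71


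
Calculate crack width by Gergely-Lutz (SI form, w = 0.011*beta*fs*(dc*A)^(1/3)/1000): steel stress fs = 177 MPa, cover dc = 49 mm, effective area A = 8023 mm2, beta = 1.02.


w = 0.011 * beta * fs * (dc * A)^(1/3) / 1000
= 0.011 * 1.02 * 177 * (49 * 8023)^(1/3) / 1000
= 0.145 mm

0.145


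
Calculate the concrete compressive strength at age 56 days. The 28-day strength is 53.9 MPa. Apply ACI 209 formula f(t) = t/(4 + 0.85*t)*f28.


f(56) = 56 / (4 + 0.85 * 56) * 53.9
= 56 / 51.6 * 53.9
= 58.5 MPa

58.5


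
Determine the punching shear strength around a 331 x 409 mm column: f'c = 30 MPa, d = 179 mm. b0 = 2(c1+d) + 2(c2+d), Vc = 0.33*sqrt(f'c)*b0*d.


b0 = 2*(331 + 179) + 2*(409 + 179) = 2196 mm
Vc = 0.33 * sqrt(30) * 2196 * 179 / 1000
= 710.49 kN

710.49


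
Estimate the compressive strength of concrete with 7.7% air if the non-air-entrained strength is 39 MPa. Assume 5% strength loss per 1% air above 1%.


Strength loss = (7.7 - 1) * 5 = 33.5%
f'c = 39 * (1 - 33.5/100)
= 25.94 MPa

25.94


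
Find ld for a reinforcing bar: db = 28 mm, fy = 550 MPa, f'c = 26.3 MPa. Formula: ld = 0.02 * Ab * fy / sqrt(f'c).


Ab = pi * 28^2 / 4 = 615.752 mm2
ld = 0.02 * 615.752 * 550 / sqrt(26.3)
= 1320.8 mm

1320.8


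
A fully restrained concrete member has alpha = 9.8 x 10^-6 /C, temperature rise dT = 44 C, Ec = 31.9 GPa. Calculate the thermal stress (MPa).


sigma = alpha * dT * Ec
= 9.8e-6 * 44 * 31.9 * 1000
= 13.755 MPa

13.755


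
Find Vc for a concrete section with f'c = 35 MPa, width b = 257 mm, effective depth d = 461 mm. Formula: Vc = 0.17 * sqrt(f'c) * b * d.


Vc = 0.17 * sqrt(35) * 257 * 461 / 1000
= 119.16 kN

119.16


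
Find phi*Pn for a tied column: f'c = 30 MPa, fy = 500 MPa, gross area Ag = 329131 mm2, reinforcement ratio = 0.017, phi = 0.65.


Ast = rho * Ag = 0.017 * 329131 = 5595.227 mm2
phi*Pn = 0.65 * 0.80 * (0.85 * 30 * (329131 - 5595.227) + 500 * 5595.227) / 1000
= 5744.84 kN

5744.84


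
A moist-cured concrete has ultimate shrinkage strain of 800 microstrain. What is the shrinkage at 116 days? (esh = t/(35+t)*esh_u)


esh(116) = 116 / (35 + 116) * 800
= 116 / 151 * 800
= 614.6 microstrain

614.6


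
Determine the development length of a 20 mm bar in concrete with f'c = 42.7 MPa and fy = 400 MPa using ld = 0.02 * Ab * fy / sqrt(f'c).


Ab = pi * 20^2 / 4 = 314.159 mm2
ld = 0.02 * 314.159 * 400 / sqrt(42.7)
= 384.6 mm

384.6


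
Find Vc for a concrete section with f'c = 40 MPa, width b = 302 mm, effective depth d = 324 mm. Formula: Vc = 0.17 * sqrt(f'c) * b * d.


Vc = 0.17 * sqrt(40) * 302 * 324 / 1000
= 105.2 kN

105.2


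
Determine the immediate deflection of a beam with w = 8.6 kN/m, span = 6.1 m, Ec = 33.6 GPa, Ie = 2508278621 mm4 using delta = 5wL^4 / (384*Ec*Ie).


Convert: L = 6.1 m = 6100 mm, Ec = 33.6 GPa = 33600 MPa
delta = 5 * 8.6 * 6100^4 / (384 * 33600 * 2508278621)
= 1.84 mm

1.84


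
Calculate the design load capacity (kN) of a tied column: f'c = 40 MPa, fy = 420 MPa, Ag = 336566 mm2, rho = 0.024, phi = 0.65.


Ast = rho * Ag = 0.024 * 336566 = 8077.584 mm2
phi*Pn = 0.65 * 0.80 * (0.85 * 40 * (336566 - 8077.584) + 420 * 8077.584) / 1000
= 7571.82 kN

7571.82


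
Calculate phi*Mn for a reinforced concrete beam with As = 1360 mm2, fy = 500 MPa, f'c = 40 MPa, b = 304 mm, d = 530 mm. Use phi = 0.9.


a = As * fy / (0.85 * f'c * b)
= 1360 * 500 / (0.85 * 40 * 304)
= 65.7895 mm
Mn = As * fy * (d - a/2) / 10^6
= 338.0316 kN-m
phi*Mn = 0.9 * 338.0316 = 304.23 kN-m

304.23


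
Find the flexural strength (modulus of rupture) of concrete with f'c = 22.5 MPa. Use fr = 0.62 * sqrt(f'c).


fr = 0.62 * sqrt(22.5)
= 2.941 MPa

2.941


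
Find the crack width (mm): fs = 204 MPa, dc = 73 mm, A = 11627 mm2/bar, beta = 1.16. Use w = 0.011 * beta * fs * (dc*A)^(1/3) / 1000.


w = 0.011 * beta * fs * (dc * A)^(1/3) / 1000
= 0.011 * 1.16 * 204 * (73 * 11627)^(1/3) / 1000
= 0.246 mm

0.246


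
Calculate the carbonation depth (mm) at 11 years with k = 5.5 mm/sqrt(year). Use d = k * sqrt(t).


depth = k * sqrt(t)
= 5.5 * sqrt(11)
= 18.24 mm

18.24


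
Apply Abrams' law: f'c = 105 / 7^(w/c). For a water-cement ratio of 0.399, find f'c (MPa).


f'c = 105 / 7^0.399
= 105 / 2.174
= 48.31 MPa

48.31


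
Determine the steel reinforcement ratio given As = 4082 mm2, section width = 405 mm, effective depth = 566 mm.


rho = As / (b * d)
= 4082 / (405 * 566)
= 0.0178

0.0178


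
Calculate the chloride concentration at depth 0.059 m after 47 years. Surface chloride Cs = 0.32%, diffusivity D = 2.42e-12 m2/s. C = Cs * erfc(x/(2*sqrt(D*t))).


t_seconds = 47 * 365.25 * 24 * 3600 = 1483207200.0 s
arg = 0.059 / (2 * sqrt(2.42e-12 * 1483207200.0))
= 0.4924
erfc(0.4924) = 0.4862
C = 0.32 * 0.4862 = 0.1556%

0.1556


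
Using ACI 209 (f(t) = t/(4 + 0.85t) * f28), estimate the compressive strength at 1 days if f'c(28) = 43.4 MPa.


f(1) = 1 / (4 + 0.85 * 1) * 43.4
= 1 / 4.85 * 43.4
= 8.95 MPa

8.95


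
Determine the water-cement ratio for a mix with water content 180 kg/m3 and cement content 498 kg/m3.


w/c = water / cement
w/c = 180 / 498 = 0.361

0.361


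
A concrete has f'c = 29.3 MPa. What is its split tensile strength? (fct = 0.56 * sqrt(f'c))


fct = 0.56 * sqrt(29.3)
= 0.56 * 5.413
= 3.031 MPa

3.031


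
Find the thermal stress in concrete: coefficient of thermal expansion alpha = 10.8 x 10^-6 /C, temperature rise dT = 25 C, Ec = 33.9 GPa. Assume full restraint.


sigma = alpha * dT * Ec
= 10.8e-6 * 25 * 33.9 * 1000
= 9.153 MPa

9.153


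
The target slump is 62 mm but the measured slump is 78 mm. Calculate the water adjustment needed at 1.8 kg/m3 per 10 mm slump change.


Difference = 62 - 78 = -16 mm
Water adjustment = -16 * 1.8 / 10 = -2.9 kg/m3

-2.9


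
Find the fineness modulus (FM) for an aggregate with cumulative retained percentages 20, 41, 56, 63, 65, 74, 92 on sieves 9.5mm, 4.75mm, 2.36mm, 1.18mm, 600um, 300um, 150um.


FM = sum(cumulative % retained) / 100
= 411 / 100
= 4.11

4.11


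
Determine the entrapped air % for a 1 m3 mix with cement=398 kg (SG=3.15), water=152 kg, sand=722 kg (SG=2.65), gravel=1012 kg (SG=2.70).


Vol cement = 398 / (3.15 * 1000) = 0.126349 m3
Vol water = 152 / 1000 = 0.152 m3
Vol sand = 722 / (2.65 * 1000) = 0.272453 m3
Vol gravel = 1012 / (2.70 * 1000) = 0.374815 m3
Total solid + water volume = 0.925617 m3
Air = (1 - 0.925617) * 100 = 7.44%

7.44


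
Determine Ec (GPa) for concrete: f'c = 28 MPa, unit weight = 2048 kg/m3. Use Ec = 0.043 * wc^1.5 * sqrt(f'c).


Ec = 0.043 * 2048^1.5 * sqrt(28) / 1000
= 21.09 GPa

21.09


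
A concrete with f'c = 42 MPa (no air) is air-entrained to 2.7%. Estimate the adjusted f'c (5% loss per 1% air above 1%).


Strength loss = (2.7 - 1) * 5 = 8.5%
f'c = 42 * (1 - 8.5/100)
= 38.43 MPa

38.43


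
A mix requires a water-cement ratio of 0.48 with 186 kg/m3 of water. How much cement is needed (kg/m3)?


Cement = water / (w/c)
= 186 / 0.48
= 387.5 kg/m3

387.5


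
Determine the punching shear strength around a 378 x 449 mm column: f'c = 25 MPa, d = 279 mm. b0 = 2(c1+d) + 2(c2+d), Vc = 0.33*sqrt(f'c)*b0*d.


b0 = 2*(378 + 279) + 2*(449 + 279) = 2770 mm
Vc = 0.33 * sqrt(25) * 2770 * 279 / 1000
= 1275.17 kN

1275.17


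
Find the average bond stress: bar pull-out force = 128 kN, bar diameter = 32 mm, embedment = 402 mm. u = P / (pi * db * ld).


u = P / (pi * db * ld)
= 128 * 1000 / (pi * 32 * 402)
= 3.167 MPa

3.167


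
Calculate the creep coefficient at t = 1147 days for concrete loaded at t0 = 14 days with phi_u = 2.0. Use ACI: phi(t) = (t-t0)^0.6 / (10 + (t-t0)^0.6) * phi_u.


dt = 1147 - 14 = 1133
phi = 1133^0.6 / (10 + 1133^0.6) * 2.0
= 1.744

1.744


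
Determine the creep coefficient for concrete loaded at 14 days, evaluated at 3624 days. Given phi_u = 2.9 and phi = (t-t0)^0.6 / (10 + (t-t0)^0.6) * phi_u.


dt = 3624 - 14 = 3610
phi = 3610^0.6 / (10 + 3610^0.6) * 2.9
= 2.702

2.702


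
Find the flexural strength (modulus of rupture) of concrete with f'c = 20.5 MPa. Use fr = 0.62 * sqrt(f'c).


fr = 0.62 * sqrt(20.5)
= 2.807 MPa

2.807


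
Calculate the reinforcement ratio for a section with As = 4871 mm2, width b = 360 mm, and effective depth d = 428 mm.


rho = As / (b * d)
= 4871 / (360 * 428)
= 0.0316

0.0316


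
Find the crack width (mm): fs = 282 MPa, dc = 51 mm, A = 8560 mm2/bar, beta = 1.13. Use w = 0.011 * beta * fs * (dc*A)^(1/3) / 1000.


w = 0.011 * beta * fs * (dc * A)^(1/3) / 1000
= 0.011 * 1.13 * 282 * (51 * 8560)^(1/3) / 1000
= 0.266 mm

0.266


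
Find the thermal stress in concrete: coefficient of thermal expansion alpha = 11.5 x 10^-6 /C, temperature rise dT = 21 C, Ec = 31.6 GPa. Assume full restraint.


sigma = alpha * dT * Ec
= 11.5e-6 * 21 * 31.6 * 1000
= 7.631 MPa

7.631


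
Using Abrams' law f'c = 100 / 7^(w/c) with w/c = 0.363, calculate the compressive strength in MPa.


f'c = 100 / 7^0.363
= 100 / 2.027
= 49.34 MPa

49.34


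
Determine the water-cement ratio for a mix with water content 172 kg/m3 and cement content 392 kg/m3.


w/c = water / cement
w/c = 172 / 392 = 0.439

0.439


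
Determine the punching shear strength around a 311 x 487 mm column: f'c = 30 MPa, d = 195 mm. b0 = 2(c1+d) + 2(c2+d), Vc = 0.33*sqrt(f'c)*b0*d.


b0 = 2*(311 + 195) + 2*(487 + 195) = 2376 mm
Vc = 0.33 * sqrt(30) * 2376 * 195 / 1000
= 837.44 kN

837.44


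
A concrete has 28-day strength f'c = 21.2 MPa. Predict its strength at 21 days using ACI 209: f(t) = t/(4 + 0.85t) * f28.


f(21) = 21 / (4 + 0.85 * 21) * 21.2
= 21 / 21.85 * 21.2
= 20.38 MPa

20.38


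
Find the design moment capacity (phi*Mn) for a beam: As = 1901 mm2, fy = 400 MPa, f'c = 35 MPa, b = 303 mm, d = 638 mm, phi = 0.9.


a = As * fy / (0.85 * f'c * b)
= 1901 * 400 / (0.85 * 35 * 303)
= 84.3553 mm
Mn = As * fy * (d - a/2) / 10^6
= 453.0633 kN-m
phi*Mn = 0.9 * 453.0633 = 407.76 kN-m

407.76


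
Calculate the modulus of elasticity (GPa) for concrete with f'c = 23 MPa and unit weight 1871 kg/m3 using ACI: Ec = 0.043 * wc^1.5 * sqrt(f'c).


Ec = 0.043 * 1871^1.5 * sqrt(23) / 1000
= 16.69 GPa

16.69


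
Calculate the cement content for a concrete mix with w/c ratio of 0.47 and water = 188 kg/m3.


Cement = water / (w/c)
= 188 / 0.47
= 400.0 kg/m3

400.0


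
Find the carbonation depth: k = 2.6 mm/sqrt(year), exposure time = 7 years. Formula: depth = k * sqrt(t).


depth = k * sqrt(t)
= 2.6 * sqrt(7)
= 6.88 mm

6.88


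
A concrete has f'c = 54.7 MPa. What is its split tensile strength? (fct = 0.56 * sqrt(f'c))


fct = 0.56 * sqrt(54.7)
= 0.56 * 7.396
= 4.142 MPa

4.142


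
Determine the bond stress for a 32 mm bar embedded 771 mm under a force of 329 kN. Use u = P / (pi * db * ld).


u = P / (pi * db * ld)
= 329 * 1000 / (pi * 32 * 771)
= 4.245 MPa

4.245


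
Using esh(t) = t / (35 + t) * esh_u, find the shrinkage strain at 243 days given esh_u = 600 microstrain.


esh(243) = 243 / (35 + 243) * 600
= 243 / 278 * 600
= 524.5 microstrain

524.5


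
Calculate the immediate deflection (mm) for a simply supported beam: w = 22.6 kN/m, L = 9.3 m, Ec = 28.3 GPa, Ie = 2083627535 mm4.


Convert: L = 9.3 m = 9300 mm, Ec = 28.3 GPa = 28300 MPa
delta = 5 * 22.6 * 9300^4 / (384 * 28300 * 2083627535)
= 37.33 mm

37.33


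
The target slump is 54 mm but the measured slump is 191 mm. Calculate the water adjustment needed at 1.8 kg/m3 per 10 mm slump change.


Difference = 54 - 191 = -137 mm
Water adjustment = -137 * 1.8 / 10 = -24.7 kg/m3

-24.7


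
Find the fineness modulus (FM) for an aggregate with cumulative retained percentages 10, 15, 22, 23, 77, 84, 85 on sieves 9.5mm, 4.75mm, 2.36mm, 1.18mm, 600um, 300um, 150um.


FM = sum(cumulative % retained) / 100
= 316 / 100
= 3.16

3.16


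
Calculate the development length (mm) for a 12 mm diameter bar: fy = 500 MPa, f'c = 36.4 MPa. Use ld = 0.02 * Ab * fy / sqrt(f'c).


Ab = pi * 12^2 / 4 = 113.097 mm2
ld = 0.02 * 113.097 * 500 / sqrt(36.4)
= 187.5 mm

187.5


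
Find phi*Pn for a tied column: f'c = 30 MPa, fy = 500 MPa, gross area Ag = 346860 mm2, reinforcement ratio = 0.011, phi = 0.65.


Ast = rho * Ag = 0.011 * 346860 = 3815.46 mm2
phi*Pn = 0.65 * 0.80 * (0.85 * 30 * (346860 - 3815.46) + 500 * 3815.46) / 1000
= 5540.79 kN

5540.79


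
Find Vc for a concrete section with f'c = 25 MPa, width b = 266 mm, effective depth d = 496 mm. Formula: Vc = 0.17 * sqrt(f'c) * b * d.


Vc = 0.17 * sqrt(25) * 266 * 496 / 1000
= 112.15 kN

112.15


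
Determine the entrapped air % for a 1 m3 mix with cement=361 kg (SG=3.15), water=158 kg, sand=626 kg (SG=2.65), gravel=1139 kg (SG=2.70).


Vol cement = 361 / (3.15 * 1000) = 0.114603 m3
Vol water = 158 / 1000 = 0.158 m3
Vol sand = 626 / (2.65 * 1000) = 0.236226 m3
Vol gravel = 1139 / (2.70 * 1000) = 0.421852 m3
Total solid + water volume = 0.930681 m3
Air = (1 - 0.930681) * 100 = 6.93%

6.93


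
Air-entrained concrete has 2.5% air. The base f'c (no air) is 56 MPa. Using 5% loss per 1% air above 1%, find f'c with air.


Strength loss = (2.5 - 1) * 5 = 7.5%
f'c = 56 * (1 - 7.5/100)
= 51.8 MPa

51.8


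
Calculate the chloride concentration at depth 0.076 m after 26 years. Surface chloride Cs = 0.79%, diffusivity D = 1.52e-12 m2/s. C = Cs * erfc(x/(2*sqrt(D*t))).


t_seconds = 26 * 365.25 * 24 * 3600 = 820497600.0 s
arg = 0.076 / (2 * sqrt(1.52e-12 * 820497600.0))
= 1.076
erfc(1.076) = 0.1281
C = 0.79 * 0.1281 = 0.1012%

0.1012


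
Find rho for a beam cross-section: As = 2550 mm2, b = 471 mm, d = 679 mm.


rho = As / (b * d)
= 2550 / (471 * 679)
= 0.008

0.008


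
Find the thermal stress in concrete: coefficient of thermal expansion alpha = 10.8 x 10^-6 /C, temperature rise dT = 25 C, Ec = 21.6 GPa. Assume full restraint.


sigma = alpha * dT * Ec
= 10.8e-6 * 25 * 21.6 * 1000
= 5.832 MPa

5.832


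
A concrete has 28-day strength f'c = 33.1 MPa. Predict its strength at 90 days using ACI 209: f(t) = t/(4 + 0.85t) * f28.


f(90) = 90 / (4 + 0.85 * 90) * 33.1
= 90 / 80.5 * 33.1
= 37.01 MPa

37.01


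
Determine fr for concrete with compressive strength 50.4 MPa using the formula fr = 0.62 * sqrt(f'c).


fr = 0.62 * sqrt(50.4)
= 4.402 MPa

4.402


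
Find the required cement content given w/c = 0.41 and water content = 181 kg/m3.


Cement = water / (w/c)
= 181 / 0.41
= 441.5 kg/m3

441.5


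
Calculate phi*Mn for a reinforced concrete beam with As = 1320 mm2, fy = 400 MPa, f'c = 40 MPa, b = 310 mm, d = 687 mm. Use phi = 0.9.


a = As * fy / (0.85 * f'c * b)
= 1320 * 400 / (0.85 * 40 * 310)
= 50.0949 mm
Mn = As * fy * (d - a/2) / 10^6
= 349.511 kN-m
phi*Mn = 0.9 * 349.511 = 314.56 kN-m

314.56


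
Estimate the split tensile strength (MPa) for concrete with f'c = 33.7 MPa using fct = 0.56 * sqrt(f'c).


fct = 0.56 * sqrt(33.7)
= 0.56 * 5.805
= 3.251 MPa

3.251


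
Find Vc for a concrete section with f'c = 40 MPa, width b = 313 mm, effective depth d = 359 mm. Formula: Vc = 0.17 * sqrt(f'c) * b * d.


Vc = 0.17 * sqrt(40) * 313 * 359 / 1000
= 120.81 kN

120.81


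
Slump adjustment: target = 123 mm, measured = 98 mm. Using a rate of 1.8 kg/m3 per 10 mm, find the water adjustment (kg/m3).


Difference = 123 - 98 = 25 mm
Water adjustment = 25 * 1.8 / 10 = 4.5 kg/m3

4.5


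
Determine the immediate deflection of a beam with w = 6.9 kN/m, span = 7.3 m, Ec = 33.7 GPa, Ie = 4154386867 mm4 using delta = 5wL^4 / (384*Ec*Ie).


Convert: L = 7.3 m = 7300 mm, Ec = 33.7 GPa = 33700 MPa
delta = 5 * 6.9 * 7300^4 / (384 * 33700 * 4154386867)
= 1.82 mm

1.82


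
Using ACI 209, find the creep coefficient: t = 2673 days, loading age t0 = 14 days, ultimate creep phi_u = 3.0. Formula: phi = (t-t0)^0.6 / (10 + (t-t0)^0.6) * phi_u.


dt = 2673 - 14 = 2659
phi = 2659^0.6 / (10 + 2659^0.6) * 3.0
= 2.757

2.757


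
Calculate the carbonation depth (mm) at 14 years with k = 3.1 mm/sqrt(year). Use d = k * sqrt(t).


depth = k * sqrt(t)
= 3.1 * sqrt(14)
= 11.6 mm

11.6


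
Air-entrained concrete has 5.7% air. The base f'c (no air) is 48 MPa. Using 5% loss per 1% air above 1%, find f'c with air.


Strength loss = (5.7 - 1) * 5 = 23.5%
f'c = 48 * (1 - 23.5/100)
= 36.72 MPa

36.72


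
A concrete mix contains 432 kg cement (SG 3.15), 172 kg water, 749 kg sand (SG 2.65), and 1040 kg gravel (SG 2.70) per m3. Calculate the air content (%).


Vol cement = 432 / (3.15 * 1000) = 0.137143 m3
Vol water = 172 / 1000 = 0.172 m3
Vol sand = 749 / (2.65 * 1000) = 0.282642 m3
Vol gravel = 1040 / (2.70 * 1000) = 0.385185 m3
Total solid + water volume = 0.97697 m3
Air = (1 - 0.97697) * 100 = 2.3%

2.3


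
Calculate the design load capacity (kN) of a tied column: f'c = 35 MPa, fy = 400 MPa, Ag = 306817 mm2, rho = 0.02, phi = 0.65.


Ast = rho * Ag = 0.02 * 306817 = 6136.34 mm2
phi*Pn = 0.65 * 0.80 * (0.85 * 35 * (306817 - 6136.34) + 400 * 6136.34) / 1000
= 5927.89 kN

5927.89


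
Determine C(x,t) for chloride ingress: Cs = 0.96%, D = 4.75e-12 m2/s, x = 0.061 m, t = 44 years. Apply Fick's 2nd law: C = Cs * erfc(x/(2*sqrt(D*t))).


t_seconds = 44 * 365.25 * 24 * 3600 = 1388534400.0 s
arg = 0.061 / (2 * sqrt(4.75e-12 * 1388534400.0))
= 0.3756
erfc(0.3756) = 0.5953
C = 0.96 * 0.5953 = 0.5715%

0.5715


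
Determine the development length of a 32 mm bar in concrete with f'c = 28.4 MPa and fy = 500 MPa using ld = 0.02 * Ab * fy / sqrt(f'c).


Ab = pi * 32^2 / 4 = 804.248 mm2
ld = 0.02 * 804.248 * 500 / sqrt(28.4)
= 1509.1 mm

1509.1


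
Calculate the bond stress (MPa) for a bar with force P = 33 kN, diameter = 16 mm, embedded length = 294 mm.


u = P / (pi * db * ld)
= 33 * 1000 / (pi * 16 * 294)
= 2.233 MPa

2.233


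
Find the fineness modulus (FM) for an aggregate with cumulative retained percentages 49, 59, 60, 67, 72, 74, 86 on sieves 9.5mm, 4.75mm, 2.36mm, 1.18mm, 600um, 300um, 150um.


FM = sum(cumulative % retained) / 100
= 467 / 100
= 4.67

4.67


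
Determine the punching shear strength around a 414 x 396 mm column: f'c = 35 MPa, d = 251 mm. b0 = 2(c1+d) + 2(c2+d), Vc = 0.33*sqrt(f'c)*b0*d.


b0 = 2*(414 + 251) + 2*(396 + 251) = 2624 mm
Vc = 0.33 * sqrt(35) * 2624 * 251 / 1000
= 1285.84 kN

1285.84


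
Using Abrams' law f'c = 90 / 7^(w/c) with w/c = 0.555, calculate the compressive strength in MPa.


f'c = 90 / 7^0.555
= 90 / 2.945
= 30.56 MPa

30.56


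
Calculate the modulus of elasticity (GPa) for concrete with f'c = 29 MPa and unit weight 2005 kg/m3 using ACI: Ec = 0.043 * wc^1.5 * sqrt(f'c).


Ec = 0.043 * 2005^1.5 * sqrt(29) / 1000
= 20.79 GPa

20.79


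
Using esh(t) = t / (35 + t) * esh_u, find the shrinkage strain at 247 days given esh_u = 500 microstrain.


esh(247) = 247 / (35 + 247) * 500
= 247 / 282 * 500
= 437.9 microstrain

437.9


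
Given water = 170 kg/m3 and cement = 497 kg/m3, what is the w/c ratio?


w/c = water / cement
w/c = 170 / 497 = 0.342

0.342


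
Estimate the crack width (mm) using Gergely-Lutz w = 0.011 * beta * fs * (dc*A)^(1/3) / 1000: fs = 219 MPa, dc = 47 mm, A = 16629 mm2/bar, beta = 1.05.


w = 0.011 * beta * fs * (dc * A)^(1/3) / 1000
= 0.011 * 1.05 * 219 * (47 * 16629)^(1/3) / 1000
= 0.233 mm

0.233


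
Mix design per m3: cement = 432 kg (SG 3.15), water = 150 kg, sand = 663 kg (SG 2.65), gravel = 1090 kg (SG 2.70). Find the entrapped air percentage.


Vol cement = 432 / (3.15 * 1000) = 0.137143 m3
Vol water = 150 / 1000 = 0.15 m3
Vol sand = 663 / (2.65 * 1000) = 0.250189 m3
Vol gravel = 1090 / (2.70 * 1000) = 0.403704 m3
Total solid + water volume = 0.941035 m3
Air = (1 - 0.941035) * 100 = 5.9%

5.9


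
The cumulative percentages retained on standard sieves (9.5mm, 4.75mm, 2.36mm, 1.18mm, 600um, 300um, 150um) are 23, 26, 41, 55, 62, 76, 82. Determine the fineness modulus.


FM = sum(cumulative % retained) / 100
= 365 / 100
= 3.65

3.65


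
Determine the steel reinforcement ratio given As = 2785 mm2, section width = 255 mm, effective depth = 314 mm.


rho = As / (b * d)
= 2785 / (255 * 314)
= 0.0348

0.0348


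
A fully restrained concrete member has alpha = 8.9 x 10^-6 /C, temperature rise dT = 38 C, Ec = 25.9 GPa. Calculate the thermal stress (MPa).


sigma = alpha * dT * Ec
= 8.9e-6 * 38 * 25.9 * 1000
= 8.759 MPa

8.759


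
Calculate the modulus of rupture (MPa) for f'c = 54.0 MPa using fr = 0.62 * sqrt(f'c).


fr = 0.62 * sqrt(54.0)
= 4.556 MPa

4.556


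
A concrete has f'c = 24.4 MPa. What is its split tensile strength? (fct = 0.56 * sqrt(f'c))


fct = 0.56 * sqrt(24.4)
= 0.56 * 4.94
= 2.766 MPa

2.766


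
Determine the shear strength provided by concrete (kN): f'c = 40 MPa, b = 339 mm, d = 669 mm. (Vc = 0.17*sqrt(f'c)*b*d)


Vc = 0.17 * sqrt(40) * 339 * 669 / 1000
= 243.84 kN

243.84


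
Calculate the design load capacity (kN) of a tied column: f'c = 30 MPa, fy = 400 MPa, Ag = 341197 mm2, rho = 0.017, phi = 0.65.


Ast = rho * Ag = 0.017 * 341197 = 5800.349 mm2
phi*Pn = 0.65 * 0.80 * (0.85 * 30 * (341197 - 5800.349) + 400 * 5800.349) / 1000
= 5653.83 kN

5653.83


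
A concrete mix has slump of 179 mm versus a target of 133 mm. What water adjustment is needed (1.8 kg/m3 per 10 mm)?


Difference = 133 - 179 = -46 mm
Water adjustment = -46 * 1.8 / 10 = -8.3 kg/m3

-8.3


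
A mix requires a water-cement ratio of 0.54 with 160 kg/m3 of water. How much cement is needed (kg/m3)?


Cement = water / (w/c)
= 160 / 0.54
= 296.3 kg/m3

296.3


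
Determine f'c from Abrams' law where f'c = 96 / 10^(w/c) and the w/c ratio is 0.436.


f'c = 96 / 10^0.436
= 96 / 2.729
= 35.18 MPa

35.18


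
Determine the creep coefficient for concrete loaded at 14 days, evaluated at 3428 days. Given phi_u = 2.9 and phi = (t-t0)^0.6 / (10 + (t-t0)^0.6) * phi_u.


dt = 3428 - 14 = 3414
phi = 3414^0.6 / (10 + 3414^0.6) * 2.9
= 2.696

2.696


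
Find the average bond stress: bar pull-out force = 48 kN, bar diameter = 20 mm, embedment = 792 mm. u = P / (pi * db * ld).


u = P / (pi * db * ld)
= 48 * 1000 / (pi * 20 * 792)
= 0.965 MPa

0.965


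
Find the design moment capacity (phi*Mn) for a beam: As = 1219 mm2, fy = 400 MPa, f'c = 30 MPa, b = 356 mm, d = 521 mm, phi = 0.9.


a = As * fy / (0.85 * f'c * b)
= 1219 * 400 / (0.85 * 30 * 356)
= 53.7123 mm
Mn = As * fy * (d - a/2) / 10^6
= 240.9445 kN-m
phi*Mn = 0.9 * 240.9445 = 216.85 kN-m

216.85


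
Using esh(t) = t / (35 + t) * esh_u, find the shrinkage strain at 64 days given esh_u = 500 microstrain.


esh(64) = 64 / (35 + 64) * 500
= 64 / 99 * 500
= 323.2 microstrain

323.2


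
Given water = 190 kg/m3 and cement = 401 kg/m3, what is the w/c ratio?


w/c = water / cement
w/c = 190 / 401 = 0.474

0.474


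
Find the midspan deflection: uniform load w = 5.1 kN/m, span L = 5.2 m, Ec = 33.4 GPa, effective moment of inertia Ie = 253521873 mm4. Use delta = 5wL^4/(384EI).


Convert: L = 5.2 m = 5200 mm, Ec = 33.4 GPa = 33400 MPa
delta = 5 * 5.1 * 5200^4 / (384 * 33400 * 253521873)
= 5.73 mm

5.73


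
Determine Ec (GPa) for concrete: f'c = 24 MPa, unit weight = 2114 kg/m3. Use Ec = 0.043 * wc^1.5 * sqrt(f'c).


Ec = 0.043 * 2114^1.5 * sqrt(24) / 1000
= 20.48 GPa

20.48


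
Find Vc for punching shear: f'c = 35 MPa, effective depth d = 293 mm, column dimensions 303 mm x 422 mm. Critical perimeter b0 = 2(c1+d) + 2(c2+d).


b0 = 2*(303 + 293) + 2*(422 + 293) = 2622 mm
Vc = 0.33 * sqrt(35) * 2622 * 293 / 1000
= 1499.85 kN

1499.85


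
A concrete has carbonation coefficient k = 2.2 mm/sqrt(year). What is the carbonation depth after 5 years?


depth = k * sqrt(t)
= 2.2 * sqrt(5)
= 4.92 mm

4.92


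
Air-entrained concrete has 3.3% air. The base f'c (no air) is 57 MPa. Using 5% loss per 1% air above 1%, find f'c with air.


Strength loss = (3.3 - 1) * 5 = 11.5%
f'c = 57 * (1 - 11.5/100)
= 50.45 MPa

50.45


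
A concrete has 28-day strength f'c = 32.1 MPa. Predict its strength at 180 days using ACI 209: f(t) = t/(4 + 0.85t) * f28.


f(180) = 180 / (4 + 0.85 * 180) * 32.1
= 180 / 157.0 * 32.1
= 36.8 MPa

36.8


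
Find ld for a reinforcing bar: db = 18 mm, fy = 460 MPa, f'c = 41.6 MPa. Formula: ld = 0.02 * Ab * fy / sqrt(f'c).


Ab = pi * 18^2 / 4 = 254.469 mm2
ld = 0.02 * 254.469 * 460 / sqrt(41.6)
= 363.0 mm

363.0


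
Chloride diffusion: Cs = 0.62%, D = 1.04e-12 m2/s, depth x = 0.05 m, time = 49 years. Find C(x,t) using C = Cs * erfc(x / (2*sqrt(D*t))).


t_seconds = 49 * 365.25 * 24 * 3600 = 1546322400.0 s
arg = 0.05 / (2 * sqrt(1.04e-12 * 1546322400.0))
= 0.6234
erfc(0.6234) = 0.378
C = 0.62 * 0.378 = 0.2343%

0.2343


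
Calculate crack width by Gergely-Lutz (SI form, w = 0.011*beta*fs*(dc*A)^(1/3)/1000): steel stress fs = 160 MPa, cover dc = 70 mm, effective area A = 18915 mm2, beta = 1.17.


w = 0.011 * beta * fs * (dc * A)^(1/3) / 1000
= 0.011 * 1.17 * 160 * (70 * 18915)^(1/3) / 1000
= 0.226 mm

0.226


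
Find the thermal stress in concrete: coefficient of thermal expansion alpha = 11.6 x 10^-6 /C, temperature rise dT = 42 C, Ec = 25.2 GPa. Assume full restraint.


sigma = alpha * dT * Ec
= 11.6e-6 * 42 * 25.2 * 1000
= 12.277 MPa

12.277


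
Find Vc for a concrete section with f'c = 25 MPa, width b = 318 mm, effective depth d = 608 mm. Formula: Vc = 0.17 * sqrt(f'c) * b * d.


Vc = 0.17 * sqrt(25) * 318 * 608 / 1000
= 164.34 kN

164.34


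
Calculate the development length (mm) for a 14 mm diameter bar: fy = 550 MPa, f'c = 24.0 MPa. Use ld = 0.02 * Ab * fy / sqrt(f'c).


Ab = pi * 14^2 / 4 = 153.938 mm2
ld = 0.02 * 153.938 * 550 / sqrt(24.0)
= 345.6 mm

345.6


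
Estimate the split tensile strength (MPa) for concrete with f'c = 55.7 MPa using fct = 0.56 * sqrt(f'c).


fct = 0.56 * sqrt(55.7)
= 0.56 * 7.463
= 4.179 MPa

4.179


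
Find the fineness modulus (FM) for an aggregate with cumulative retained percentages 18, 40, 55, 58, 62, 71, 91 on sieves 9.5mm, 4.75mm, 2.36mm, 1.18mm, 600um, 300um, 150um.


FM = sum(cumulative % retained) / 100
= 395 / 100
= 3.95

3.95


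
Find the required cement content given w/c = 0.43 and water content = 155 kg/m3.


Cement = water / (w/c)
= 155 / 0.43
= 360.5 kg/m3

360.5


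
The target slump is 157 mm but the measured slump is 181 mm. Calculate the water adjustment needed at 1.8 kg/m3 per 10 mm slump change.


Difference = 157 - 181 = -24 mm
Water adjustment = -24 * 1.8 / 10 = -4.3 kg/m3

-4.3


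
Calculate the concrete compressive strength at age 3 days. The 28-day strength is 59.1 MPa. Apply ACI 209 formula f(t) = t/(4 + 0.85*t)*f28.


f(3) = 3 / (4 + 0.85 * 3) * 59.1
= 3 / 6.55 * 59.1
= 27.07 MPa

27.07


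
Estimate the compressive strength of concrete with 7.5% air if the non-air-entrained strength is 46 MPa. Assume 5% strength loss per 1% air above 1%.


Strength loss = (7.5 - 1) * 5 = 32.5%
f'c = 46 * (1 - 32.5/100)
= 31.05 MPa

31.05


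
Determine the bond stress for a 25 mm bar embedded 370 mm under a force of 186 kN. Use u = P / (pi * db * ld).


u = P / (pi * db * ld)
= 186 * 1000 / (pi * 25 * 370)
= 6.401 MPa

6.401


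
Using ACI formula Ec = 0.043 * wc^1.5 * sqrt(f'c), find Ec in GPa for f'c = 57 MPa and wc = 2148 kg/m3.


Ec = 0.043 * 2148^1.5 * sqrt(57) / 1000
= 32.32 GPa

32.32


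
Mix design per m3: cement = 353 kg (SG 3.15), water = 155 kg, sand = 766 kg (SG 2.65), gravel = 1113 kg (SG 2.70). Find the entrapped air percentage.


Vol cement = 353 / (3.15 * 1000) = 0.112063 m3
Vol water = 155 / 1000 = 0.155 m3
Vol sand = 766 / (2.65 * 1000) = 0.289057 m3
Vol gravel = 1113 / (2.70 * 1000) = 0.412222 m3
Total solid + water volume = 0.968342 m3
Air = (1 - 0.968342) * 100 = 3.17%

3.17


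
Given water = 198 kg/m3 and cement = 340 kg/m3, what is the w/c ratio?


w/c = water / cement
w/c = 198 / 340 = 0.582

0.582


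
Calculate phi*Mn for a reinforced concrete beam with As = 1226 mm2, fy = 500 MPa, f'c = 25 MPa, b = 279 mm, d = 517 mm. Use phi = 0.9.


a = As * fy / (0.85 * f'c * b)
= 1226 * 500 / (0.85 * 25 * 279)
= 103.3945 mm
Mn = As * fy * (d - a/2) / 10^6
= 285.2306 kN-m
phi*Mn = 0.9 * 285.2306 = 256.71 kN-m

256.71


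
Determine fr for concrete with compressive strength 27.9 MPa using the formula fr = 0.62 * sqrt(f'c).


fr = 0.62 * sqrt(27.9)
= 3.275 MPa

3.275


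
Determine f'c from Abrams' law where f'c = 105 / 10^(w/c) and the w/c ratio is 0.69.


f'c = 105 / 10^0.69
= 105 / 4.898
= 21.44 MPa

21.44


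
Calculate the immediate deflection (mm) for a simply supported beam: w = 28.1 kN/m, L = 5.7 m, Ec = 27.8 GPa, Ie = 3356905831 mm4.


Convert: L = 5.7 m = 5700 mm, Ec = 27.8 GPa = 27800 MPa
delta = 5 * 28.1 * 5700^4 / (384 * 27800 * 3356905831)
= 4.14 mm

4.14


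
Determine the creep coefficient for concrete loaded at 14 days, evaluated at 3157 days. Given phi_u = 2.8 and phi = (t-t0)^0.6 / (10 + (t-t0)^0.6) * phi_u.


dt = 3157 - 14 = 3143
phi = 3143^0.6 / (10 + 3143^0.6) * 2.8
= 2.593

2.593


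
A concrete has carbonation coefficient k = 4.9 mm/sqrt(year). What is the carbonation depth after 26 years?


depth = k * sqrt(t)
= 4.9 * sqrt(26)
= 24.99 mm

24.99


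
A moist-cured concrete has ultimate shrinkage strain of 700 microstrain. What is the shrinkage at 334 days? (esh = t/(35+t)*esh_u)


esh(334) = 334 / (35 + 334) * 700
= 334 / 369 * 700
= 633.6 microstrain

633.6


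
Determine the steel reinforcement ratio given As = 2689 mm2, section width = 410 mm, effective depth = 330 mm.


rho = As / (b * d)
= 2689 / (410 * 330)
= 0.0199

0.0199


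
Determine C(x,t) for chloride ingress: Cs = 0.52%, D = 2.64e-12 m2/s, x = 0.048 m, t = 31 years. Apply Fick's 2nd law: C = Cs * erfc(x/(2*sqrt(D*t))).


t_seconds = 31 * 365.25 * 24 * 3600 = 978285600.0 s
arg = 0.048 / (2 * sqrt(2.64e-12 * 978285600.0))
= 0.4723
erfc(0.4723) = 0.5042
C = 0.52 * 0.5042 = 0.2622%

0.2622


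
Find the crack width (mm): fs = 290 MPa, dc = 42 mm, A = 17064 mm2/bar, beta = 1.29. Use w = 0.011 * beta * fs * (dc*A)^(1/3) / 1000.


w = 0.011 * beta * fs * (dc * A)^(1/3) / 1000
= 0.011 * 1.29 * 290 * (42 * 17064)^(1/3) / 1000
= 0.368 mm

0.368


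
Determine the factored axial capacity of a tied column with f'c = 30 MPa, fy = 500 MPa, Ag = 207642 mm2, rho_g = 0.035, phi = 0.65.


Ast = rho * Ag = 0.035 * 207642 = 7267.47 mm2
phi*Pn = 0.65 * 0.80 * (0.85 * 30 * (207642 - 7267.47) + 500 * 7267.47) / 1000
= 4546.51 kN

4546.51


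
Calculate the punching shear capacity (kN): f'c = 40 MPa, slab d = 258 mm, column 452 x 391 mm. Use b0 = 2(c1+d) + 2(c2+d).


b0 = 2*(452 + 258) + 2*(391 + 258) = 2718 mm
Vc = 0.33 * sqrt(40) * 2718 * 258 / 1000
= 1463.57 kN

1463.57


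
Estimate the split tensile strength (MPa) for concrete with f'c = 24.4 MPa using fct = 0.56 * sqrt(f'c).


fct = 0.56 * sqrt(24.4)
= 0.56 * 4.94
= 2.766 MPa

2.766


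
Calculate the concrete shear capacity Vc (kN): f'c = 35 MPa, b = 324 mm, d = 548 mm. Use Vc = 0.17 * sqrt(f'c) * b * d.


Vc = 0.17 * sqrt(35) * 324 * 548 / 1000
= 178.57 kN

178.57


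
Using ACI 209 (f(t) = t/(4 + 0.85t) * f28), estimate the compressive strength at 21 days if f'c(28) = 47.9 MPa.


f(21) = 21 / (4 + 0.85 * 21) * 47.9
= 21 / 21.85 * 47.9
= 46.04 MPa

46.04


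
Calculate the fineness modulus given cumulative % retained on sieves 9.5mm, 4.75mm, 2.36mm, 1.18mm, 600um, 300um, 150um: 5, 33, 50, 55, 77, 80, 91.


FM = sum(cumulative % retained) / 100
= 391 / 100
= 3.91

3.91


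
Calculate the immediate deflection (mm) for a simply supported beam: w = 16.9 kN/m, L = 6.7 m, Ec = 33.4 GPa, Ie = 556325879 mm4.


Convert: L = 6.7 m = 6700 mm, Ec = 33.4 GPa = 33400 MPa
delta = 5 * 16.9 * 6700^4 / (384 * 33400 * 556325879)
= 23.86 mm

23.86


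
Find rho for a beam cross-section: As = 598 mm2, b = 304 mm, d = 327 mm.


rho = As / (b * d)
= 598 / (304 * 327)
= 0.006

0.006


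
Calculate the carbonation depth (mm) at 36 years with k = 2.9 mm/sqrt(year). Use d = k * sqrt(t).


depth = k * sqrt(t)
= 2.9 * sqrt(36)
= 17.4 mm

17.4


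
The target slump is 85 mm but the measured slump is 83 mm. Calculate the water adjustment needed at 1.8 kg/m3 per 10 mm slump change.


Difference = 85 - 83 = 2 mm
Water adjustment = 2 * 1.8 / 10 = 0.4 kg/m3

0.4


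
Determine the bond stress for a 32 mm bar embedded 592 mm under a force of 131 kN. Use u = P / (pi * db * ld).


u = P / (pi * db * ld)
= 131 * 1000 / (pi * 32 * 592)
= 2.201 MPa

2.201


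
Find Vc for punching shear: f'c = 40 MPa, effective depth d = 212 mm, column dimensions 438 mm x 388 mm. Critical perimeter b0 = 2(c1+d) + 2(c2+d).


b0 = 2*(438 + 212) + 2*(388 + 212) = 2500 mm
Vc = 0.33 * sqrt(40) * 2500 * 212 / 1000
= 1106.16 kN

1106.16


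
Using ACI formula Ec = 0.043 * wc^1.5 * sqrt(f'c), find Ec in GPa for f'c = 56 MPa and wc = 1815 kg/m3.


Ec = 0.043 * 1815^1.5 * sqrt(56) / 1000
= 24.88 GPa

24.88


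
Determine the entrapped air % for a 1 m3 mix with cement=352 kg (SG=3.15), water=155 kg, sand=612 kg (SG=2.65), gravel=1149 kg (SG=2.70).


Vol cement = 352 / (3.15 * 1000) = 0.111746 m3
Vol water = 155 / 1000 = 0.155 m3
Vol sand = 612 / (2.65 * 1000) = 0.230943 m3
Vol gravel = 1149 / (2.70 * 1000) = 0.425556 m3
Total solid + water volume = 0.923245 m3
Air = (1 - 0.923245) * 100 = 7.68%

7.68


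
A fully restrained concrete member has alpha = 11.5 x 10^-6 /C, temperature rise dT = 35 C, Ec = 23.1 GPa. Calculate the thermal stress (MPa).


sigma = alpha * dT * Ec
= 11.5e-6 * 35 * 23.1 * 1000
= 9.298 MPa

9.298


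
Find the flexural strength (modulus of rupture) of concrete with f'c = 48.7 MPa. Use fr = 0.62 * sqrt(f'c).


fr = 0.62 * sqrt(48.7)
= 4.327 MPa

4.327


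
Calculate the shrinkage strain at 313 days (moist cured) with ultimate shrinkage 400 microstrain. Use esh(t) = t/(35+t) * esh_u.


esh(313) = 313 / (35 + 313) * 400
= 313 / 348 * 400
= 359.8 microstrain

359.8


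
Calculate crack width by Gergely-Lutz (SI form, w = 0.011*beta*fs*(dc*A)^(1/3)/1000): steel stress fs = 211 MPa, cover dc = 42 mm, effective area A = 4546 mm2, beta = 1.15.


w = 0.011 * beta * fs * (dc * A)^(1/3) / 1000
= 0.011 * 1.15 * 211 * (42 * 4546)^(1/3) / 1000
= 0.154 mm

0.154


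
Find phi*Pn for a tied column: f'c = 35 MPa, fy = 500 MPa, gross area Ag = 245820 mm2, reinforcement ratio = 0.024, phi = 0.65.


Ast = rho * Ag = 0.024 * 245820 = 5899.68 mm2
phi*Pn = 0.65 * 0.80 * (0.85 * 35 * (245820 - 5899.68) + 500 * 5899.68) / 1000
= 5245.48 kN

5245.48


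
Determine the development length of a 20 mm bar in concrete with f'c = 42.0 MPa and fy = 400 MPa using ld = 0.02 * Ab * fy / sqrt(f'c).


Ab = pi * 20^2 / 4 = 314.159 mm2
ld = 0.02 * 314.159 * 400 / sqrt(42.0)
= 387.8 mm

387.8


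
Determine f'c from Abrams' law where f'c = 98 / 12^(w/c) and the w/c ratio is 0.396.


f'c = 98 / 12^0.396
= 98 / 2.675
= 36.63 MPa

36.63


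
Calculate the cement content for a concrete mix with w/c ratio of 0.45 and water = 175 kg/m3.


Cement = water / (w/c)
= 175 / 0.45
= 388.9 kg/m3

388.9


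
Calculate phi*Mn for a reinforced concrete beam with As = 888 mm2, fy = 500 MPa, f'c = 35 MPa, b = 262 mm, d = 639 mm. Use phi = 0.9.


a = As * fy / (0.85 * f'c * b)
= 888 * 500 / (0.85 * 35 * 262)
= 56.9632 mm
Mn = As * fy * (d - a/2) / 10^6
= 271.0702 kN-m
phi*Mn = 0.9 * 271.0702 = 243.96 kN-m

243.96


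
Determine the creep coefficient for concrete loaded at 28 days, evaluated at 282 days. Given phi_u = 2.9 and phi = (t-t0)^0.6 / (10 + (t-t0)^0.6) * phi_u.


dt = 282 - 28 = 254
phi = 254^0.6 / (10 + 254^0.6) * 2.9
= 2.131

2.131


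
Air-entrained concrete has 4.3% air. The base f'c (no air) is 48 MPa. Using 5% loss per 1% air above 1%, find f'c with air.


Strength loss = (4.3 - 1) * 5 = 16.5%
f'c = 48 * (1 - 16.5/100)
= 40.08 MPa

40.08


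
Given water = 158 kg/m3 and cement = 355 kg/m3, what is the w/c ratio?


w/c = water / cement
w/c = 158 / 355 = 0.445

0.445


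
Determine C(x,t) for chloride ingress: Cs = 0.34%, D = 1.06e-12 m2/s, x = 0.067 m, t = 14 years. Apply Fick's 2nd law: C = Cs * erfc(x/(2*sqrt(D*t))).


t_seconds = 14 * 365.25 * 24 * 3600 = 441806400.0 s
arg = 0.067 / (2 * sqrt(1.06e-12 * 441806400.0))
= 1.548
erfc(1.548) = 0.0286
C = 0.34 * 0.0286 = 0.0097%

0.0097


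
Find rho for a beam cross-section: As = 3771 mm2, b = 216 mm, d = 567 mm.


rho = As / (b * d)
= 3771 / (216 * 567)
= 0.0308

0.0308


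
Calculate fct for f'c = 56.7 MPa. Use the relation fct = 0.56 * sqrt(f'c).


fct = 0.56 * sqrt(56.7)
= 0.56 * 7.53
= 4.217 MPa

4.217


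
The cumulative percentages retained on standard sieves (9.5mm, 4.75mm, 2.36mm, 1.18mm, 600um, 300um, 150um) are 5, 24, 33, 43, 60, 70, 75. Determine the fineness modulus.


FM = sum(cumulative % retained) / 100
= 310 / 100
= 3.1

3.1


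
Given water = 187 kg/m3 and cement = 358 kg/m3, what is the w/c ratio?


w/c = water / cement
w/c = 187 / 358 = 0.522

0.522


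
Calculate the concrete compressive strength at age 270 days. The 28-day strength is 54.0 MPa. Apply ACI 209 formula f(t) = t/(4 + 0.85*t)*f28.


f(270) = 270 / (4 + 0.85 * 270) * 54.0
= 270 / 233.5 * 54.0
= 62.44 MPa

62.44


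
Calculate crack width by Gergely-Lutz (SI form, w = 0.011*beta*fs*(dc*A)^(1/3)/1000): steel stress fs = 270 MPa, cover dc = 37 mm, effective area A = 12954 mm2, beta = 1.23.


w = 0.011 * beta * fs * (dc * A)^(1/3) / 1000
= 0.011 * 1.23 * 270 * (37 * 12954)^(1/3) / 1000
= 0.286 mm

0.286


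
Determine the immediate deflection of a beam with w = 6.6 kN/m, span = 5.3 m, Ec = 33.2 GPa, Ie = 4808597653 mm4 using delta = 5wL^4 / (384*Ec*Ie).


Convert: L = 5.3 m = 5300 mm, Ec = 33.2 GPa = 33200 MPa
delta = 5 * 6.6 * 5300^4 / (384 * 33200 * 4808597653)
= 0.42 mm

0.42


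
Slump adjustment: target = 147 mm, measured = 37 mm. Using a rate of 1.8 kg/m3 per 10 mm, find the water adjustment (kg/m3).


Difference = 147 - 37 = 110 mm
Water adjustment = 110 * 1.8 / 10 = 19.8 kg/m3

19.8


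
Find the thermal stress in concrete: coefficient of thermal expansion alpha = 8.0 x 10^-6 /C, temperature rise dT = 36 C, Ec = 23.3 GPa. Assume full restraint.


sigma = alpha * dT * Ec
= 8.0e-6 * 36 * 23.3 * 1000
= 6.71 MPa

6.71


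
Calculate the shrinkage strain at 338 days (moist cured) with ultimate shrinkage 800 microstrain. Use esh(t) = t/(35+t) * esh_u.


esh(338) = 338 / (35 + 338) * 800
= 338 / 373 * 800
= 724.9 microstrain

724.9


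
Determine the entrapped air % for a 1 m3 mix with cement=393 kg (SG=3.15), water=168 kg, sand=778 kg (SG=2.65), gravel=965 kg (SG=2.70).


Vol cement = 393 / (3.15 * 1000) = 0.124762 m3
Vol water = 168 / 1000 = 0.168 m3
Vol sand = 778 / (2.65 * 1000) = 0.293585 m3
Vol gravel = 965 / (2.70 * 1000) = 0.357407 m3
Total solid + water volume = 0.943754 m3
Air = (1 - 0.943754) * 100 = 5.62%

5.62


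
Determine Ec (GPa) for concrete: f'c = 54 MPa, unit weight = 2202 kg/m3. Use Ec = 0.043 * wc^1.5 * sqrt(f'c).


Ec = 0.043 * 2202^1.5 * sqrt(54) / 1000
= 32.65 GPa

32.65


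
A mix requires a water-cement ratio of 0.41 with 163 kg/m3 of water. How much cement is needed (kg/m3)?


Cement = water / (w/c)
= 163 / 0.41
= 397.6 kg/m3

397.6


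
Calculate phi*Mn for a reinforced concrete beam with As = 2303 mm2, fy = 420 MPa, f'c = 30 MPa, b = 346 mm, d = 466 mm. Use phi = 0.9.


a = As * fy / (0.85 * f'c * b)
= 2303 * 420 / (0.85 * 30 * 346)
= 109.6294 mm
Mn = As * fy * (d - a/2) / 10^6
= 397.7231 kN-m
phi*Mn = 0.9 * 397.7231 = 357.95 kN-m

357.95
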